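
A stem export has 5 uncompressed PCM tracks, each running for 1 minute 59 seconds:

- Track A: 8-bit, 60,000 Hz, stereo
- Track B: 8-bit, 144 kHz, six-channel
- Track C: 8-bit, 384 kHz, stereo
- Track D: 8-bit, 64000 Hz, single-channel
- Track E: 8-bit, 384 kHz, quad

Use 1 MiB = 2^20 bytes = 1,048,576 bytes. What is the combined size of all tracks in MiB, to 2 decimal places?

1 minute 59 seconds = 119 s.
Track A: 60,000 × 119 × 1 × 2 = 14,280,000 bytes.
Track B: 144,000 × 119 × 1 × 6 = 102,816,000 bytes.
Track C: 384,000 × 119 × 1 × 2 = 91,392,000 bytes.
Track D: 64,000 × 119 × 1 × 1 = 7,616,000 bytes.
Track E: 384,000 × 119 × 1 × 4 = 182,784,000 bytes.
Total = 398,888,000 bytes = 380.41 MiB.

380.41 MiB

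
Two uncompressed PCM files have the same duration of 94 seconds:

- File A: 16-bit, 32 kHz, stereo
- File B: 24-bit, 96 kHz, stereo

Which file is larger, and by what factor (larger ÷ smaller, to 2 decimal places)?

File A: 32,000 × 2 × 2 = 128,000 bytes/s.
File B: 96,000 × 3 × 2 = 576,000 bytes/s.
File B is larger; ratio = 54,144,000 / 12,032,000 = 4.50.

File B, by a factor of 4.50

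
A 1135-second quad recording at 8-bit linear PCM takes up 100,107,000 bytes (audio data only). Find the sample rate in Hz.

Bytes = sample_rate × seconds × bytes_per_sample × channels.
sample_rate = 100,107,000 / (1,135 × 1 × 4) = 100,107,000 / 4,540 = 22,050 Hz.

22,050 Hz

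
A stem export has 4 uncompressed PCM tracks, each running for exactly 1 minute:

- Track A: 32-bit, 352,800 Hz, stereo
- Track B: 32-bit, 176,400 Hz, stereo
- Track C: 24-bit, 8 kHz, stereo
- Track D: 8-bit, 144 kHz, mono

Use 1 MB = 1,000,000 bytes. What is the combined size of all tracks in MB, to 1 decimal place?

265.5 MB

exactly 1 minute = 60 s.
Track A: 352,800 × 60 × 4 × 2 = 169,344,000 bytes.
Track B: 176,400 × 60 × 4 × 2 = 84,672,000 bytes.
Track C: 8,000 × 60 × 3 × 2 = 2,880,000 bytes.
Track D: 144,000 × 60 × 1 × 1 = 8,640,000 bytes.
Total = 265,536,000 bytes = 265.5 MB.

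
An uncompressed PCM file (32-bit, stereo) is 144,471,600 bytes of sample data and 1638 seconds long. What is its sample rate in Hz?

11,025 Hz

Bytes = sample_rate × seconds × bytes_per_sample × channels.
sample_rate = 144,471,600 / (1,638 × 4 × 2) = 144,471,600 / 13,104 = 11,025 Hz.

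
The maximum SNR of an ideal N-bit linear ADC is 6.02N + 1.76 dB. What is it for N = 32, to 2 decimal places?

6.02 × 32 + 1.76 = 194.40 dB.

194.40 dB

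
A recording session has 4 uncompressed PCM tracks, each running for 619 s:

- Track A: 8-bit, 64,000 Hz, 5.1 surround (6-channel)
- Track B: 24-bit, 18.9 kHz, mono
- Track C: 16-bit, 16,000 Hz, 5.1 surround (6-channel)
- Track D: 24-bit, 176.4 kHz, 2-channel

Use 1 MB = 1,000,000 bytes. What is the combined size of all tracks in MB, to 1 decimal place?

Track A: 64,000 × 619 × 1 × 6 = 237,696,000 bytes.
Track B: 18,900 × 619 × 3 × 1 = 35,097,300 bytes.
Track C: 16,000 × 619 × 2 × 6 = 118,848,000 bytes.
Track D: 176,400 × 619 × 3 × 2 = 655,149,600 bytes.
Total = 1,046,790,900 bytes = 1046.8 MB.

1046.8 MB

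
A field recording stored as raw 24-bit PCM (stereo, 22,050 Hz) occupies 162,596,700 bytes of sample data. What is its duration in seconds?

1,229 seconds

Byte rate = 22,050 × 3 × 2 = 132,300 bytes/s.
Duration = 162,596,700 / 132,300 = 1,229 s.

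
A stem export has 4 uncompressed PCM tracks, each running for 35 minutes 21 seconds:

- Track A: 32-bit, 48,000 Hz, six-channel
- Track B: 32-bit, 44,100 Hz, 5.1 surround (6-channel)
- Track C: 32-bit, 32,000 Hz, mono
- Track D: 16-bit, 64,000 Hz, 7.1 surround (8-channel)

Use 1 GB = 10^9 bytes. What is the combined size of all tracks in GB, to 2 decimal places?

35 minutes 21 seconds = 2,121 s.
Track A: 48,000 × 2,121 × 4 × 6 = 2,443,392,000 bytes.
Track B: 44,100 × 2,121 × 4 × 6 = 2,244,866,400 bytes.
Track C: 32,000 × 2,121 × 4 × 1 = 271,488,000 bytes.
Track D: 64,000 × 2,121 × 2 × 8 = 2,171,904,000 bytes.
Total = 7,131,650,400 bytes = 7.13 GB.

7.13 GB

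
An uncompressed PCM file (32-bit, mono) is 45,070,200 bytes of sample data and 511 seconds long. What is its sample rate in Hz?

22,050 Hz

Bytes = sample_rate × seconds × bytes_per_sample × channels.
sample_rate = 45,070,200 / (511 × 4 × 1) = 45,070,200 / 2,044 = 22,050 Hz.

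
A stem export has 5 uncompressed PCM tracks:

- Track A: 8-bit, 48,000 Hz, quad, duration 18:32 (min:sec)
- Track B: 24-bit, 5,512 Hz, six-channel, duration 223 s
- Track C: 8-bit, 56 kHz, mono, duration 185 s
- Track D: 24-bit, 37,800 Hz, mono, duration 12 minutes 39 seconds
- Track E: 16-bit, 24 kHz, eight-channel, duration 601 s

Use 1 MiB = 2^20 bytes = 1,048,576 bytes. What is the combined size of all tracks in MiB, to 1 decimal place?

536.8 MiB

Track A: 18:32 (min:sec) = 1,112 s; 48,000 × 1,112 × 1 × 4 = 213,504,000 bytes.
Track B: 5,512 × 223 × 3 × 6 = 22,125,168 bytes.
Track C: 56,000 × 185 × 1 × 1 = 10,360,000 bytes.
Track D: 12 minutes 39 seconds = 759 s; 37,800 × 759 × 3 × 1 = 86,070,600 bytes.
Track E: 24,000 × 601 × 2 × 8 = 230,784,000 bytes.
Total = 562,843,768 bytes = 536.8 MiB.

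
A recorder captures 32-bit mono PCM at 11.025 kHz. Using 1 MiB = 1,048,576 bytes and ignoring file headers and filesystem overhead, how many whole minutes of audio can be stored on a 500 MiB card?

198 minutes

Uncompressed byte rate = 11,025 × 4 × 1 = 44,100 bytes/s.
Capacity = 500 × 1,048,576 = 524,288,000 bytes.
524,288,000 / 44,100 ≈ 11888.62 s → 198 minutes.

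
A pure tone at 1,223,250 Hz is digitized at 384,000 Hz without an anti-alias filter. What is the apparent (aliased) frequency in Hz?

71,250 Hz

Nyquist = 384,000/2 = 192,000 Hz; 1,223,250 Hz exceeds it.
Alias = |1,223,250 − 3×384,000| = |1,223,250 − 1,152,000| = 71,250 Hz.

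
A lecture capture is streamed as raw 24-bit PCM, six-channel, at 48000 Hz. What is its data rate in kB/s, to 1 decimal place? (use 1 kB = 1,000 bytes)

864.0 kB/s

Bit rate = 48,000 × 24 × 6 = 6,912,000 bits/s.
6,912,000 / 8 = 864,000 B/s = 864.0 kB/s.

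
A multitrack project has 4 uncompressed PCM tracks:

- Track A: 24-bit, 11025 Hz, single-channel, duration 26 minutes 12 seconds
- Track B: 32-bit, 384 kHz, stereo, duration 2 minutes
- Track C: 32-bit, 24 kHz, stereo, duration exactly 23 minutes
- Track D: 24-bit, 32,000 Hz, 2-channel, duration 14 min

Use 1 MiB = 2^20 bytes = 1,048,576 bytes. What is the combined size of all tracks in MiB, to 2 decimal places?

807.64 MiB

Track A: 26 minutes 12 seconds = 1,572 s; 11,025 × 1,572 × 3 × 1 = 51,993,900 bytes.
Track B: 2 minutes = 120 s; 384,000 × 120 × 4 × 2 = 368,640,000 bytes.
Track C: exactly 23 minutes = 1,380 s; 24,000 × 1,380 × 4 × 2 = 264,960,000 bytes.
Track D: 14 min = 840 s; 32,000 × 840 × 3 × 2 = 161,280,000 bytes.
Total = 846,873,900 bytes = 807.64 MiB.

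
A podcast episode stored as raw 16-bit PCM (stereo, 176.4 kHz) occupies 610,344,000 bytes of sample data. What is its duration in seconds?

Byte rate = 176,400 × 2 × 2 = 705,600 bytes/s.
Duration = 610,344,000 / 705,600 = 865 s.

865 seconds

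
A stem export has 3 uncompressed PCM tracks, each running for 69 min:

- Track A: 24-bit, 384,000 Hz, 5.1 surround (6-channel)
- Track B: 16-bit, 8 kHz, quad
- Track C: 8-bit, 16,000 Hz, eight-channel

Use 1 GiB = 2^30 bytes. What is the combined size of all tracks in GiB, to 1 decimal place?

27.4 GiB

69 min = 4,140 s.
Track A: 384,000 × 4,140 × 3 × 6 = 28,615,680,000 bytes.
Track B: 8,000 × 4,140 × 2 × 4 = 264,960,000 bytes.
Track C: 16,000 × 4,140 × 1 × 8 = 529,920,000 bytes.
Total = 29,410,560,000 bytes = 27.4 GiB.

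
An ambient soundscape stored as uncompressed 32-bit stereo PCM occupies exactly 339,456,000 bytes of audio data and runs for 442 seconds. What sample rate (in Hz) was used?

Bytes = sample_rate × seconds × bytes_per_sample × channels.
sample_rate = 339,456,000 / (442 × 4 × 2) = 339,456,000 / 3,536 = 96,000 Hz.

96,000 Hz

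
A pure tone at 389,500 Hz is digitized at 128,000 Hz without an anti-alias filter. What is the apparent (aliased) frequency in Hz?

5,500 Hz

Nyquist = 128,000/2 = 64,000 Hz; 389,500 Hz exceeds it.
Alias = |389,500 − 3×128,000| = |389,500 − 384,000| = 5,500 Hz.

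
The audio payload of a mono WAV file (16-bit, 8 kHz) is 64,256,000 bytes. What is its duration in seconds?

4,016 seconds

Byte rate = 8,000 × 2 × 1 = 16,000 bytes/s.
Duration = 64,256,000 / 16,000 = 4,016 s.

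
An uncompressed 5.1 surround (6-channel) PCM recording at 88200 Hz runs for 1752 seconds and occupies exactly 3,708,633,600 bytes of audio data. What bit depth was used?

32 bits

Bytes per sample = 3,708,633,600 / (88,200 × 1,752 × 6) = 3,708,633,600 / 927,158,400 = 4.
Bit depth = 4 × 8 = 32 bits.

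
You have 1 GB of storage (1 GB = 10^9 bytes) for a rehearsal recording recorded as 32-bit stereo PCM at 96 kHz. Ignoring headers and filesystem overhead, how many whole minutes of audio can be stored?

Uncompressed byte rate = 96,000 × 4 × 2 = 768,000 bytes/s.
Capacity = 1 × 1,000,000,000 = 1,000,000,000 bytes.
1,000,000,000 / 768,000 ≈ 1302.08 s → 21 minutes.

21 minutes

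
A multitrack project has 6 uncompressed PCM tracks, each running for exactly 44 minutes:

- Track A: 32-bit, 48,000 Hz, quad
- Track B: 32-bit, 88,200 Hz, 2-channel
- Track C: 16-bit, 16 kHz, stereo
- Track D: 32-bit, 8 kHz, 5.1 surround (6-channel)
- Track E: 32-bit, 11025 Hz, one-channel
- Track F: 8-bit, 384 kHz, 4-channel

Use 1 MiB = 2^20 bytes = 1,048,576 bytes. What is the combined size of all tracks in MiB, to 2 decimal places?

exactly 44 minutes = 2,640 s.
Track A: 48,000 × 2,640 × 4 × 4 = 2,027,520,000 bytes.
Track B: 88,200 × 2,640 × 4 × 2 = 1,862,784,000 bytes.
Track C: 16,000 × 2,640 × 2 × 2 = 168,960,000 bytes.
Track D: 8,000 × 2,640 × 4 × 6 = 506,880,000 bytes.
Track E: 11,025 × 2,640 × 4 × 1 = 116,424,000 bytes.
Track F: 384,000 × 2,640 × 1 × 4 = 4,055,040,000 bytes.
Total = 8,737,608,000 bytes = 8332.83 MiB.

8332.83 MiB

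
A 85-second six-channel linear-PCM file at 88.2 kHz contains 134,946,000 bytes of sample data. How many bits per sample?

24 bits

Bytes per sample = 134,946,000 / (88,200 × 85 × 6) = 134,946,000 / 44,982,000 = 3.
Bit depth = 3 × 8 = 24 bits.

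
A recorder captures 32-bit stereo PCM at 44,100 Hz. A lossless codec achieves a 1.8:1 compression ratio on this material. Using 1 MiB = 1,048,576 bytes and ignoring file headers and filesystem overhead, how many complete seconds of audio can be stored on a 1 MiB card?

Uncompressed byte rate = 44,100 × 4 × 2 = 352,800 bytes/s.
After 1.8:1 compression, effective rate ≈ 196000 bytes/s.
Capacity = 1 × 1,048,576 = 1,048,576 bytes.
1,048,576 / effective rate ≈ 5.35 s → 5 seconds.

5 seconds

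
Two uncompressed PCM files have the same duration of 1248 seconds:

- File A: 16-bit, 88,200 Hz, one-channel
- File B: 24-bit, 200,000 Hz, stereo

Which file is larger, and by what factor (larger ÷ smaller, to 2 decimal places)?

File A: 88,200 × 2 × 1 = 176,400 bytes/s.
File B: 200,000 × 3 × 2 = 1,200,000 bytes/s.
File B is larger; ratio = 1,497,600,000 / 220,147,200 = 6.80.

File B, by a factor of 6.80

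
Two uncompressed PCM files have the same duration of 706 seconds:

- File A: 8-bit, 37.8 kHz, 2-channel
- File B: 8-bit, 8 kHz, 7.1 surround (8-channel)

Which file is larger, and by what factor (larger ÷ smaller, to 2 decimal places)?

File A, by a factor of 1.18

File A: 37,800 × 1 × 2 = 75,600 bytes/s.
File B: 8,000 × 1 × 8 = 64,000 bytes/s.
File A is larger; ratio = 53,373,600 / 45,184,000 = 1.18.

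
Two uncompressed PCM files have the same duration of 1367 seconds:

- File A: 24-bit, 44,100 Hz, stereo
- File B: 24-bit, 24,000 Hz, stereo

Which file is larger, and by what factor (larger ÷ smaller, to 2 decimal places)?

File A: 44,100 × 3 × 2 = 264,600 bytes/s.
File B: 24,000 × 3 × 2 = 144,000 bytes/s.
File A is larger; ratio = 361,708,200 / 196,848,000 = 1.84.

File A, by a factor of 1.84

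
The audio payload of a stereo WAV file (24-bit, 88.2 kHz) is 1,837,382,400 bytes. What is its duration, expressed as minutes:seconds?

Byte rate = 88,200 × 3 × 2 = 529,200 bytes/s.
Duration = 1,837,382,400 / 529,200 = 3,472 s.
3,472 s = 57:52.

57:52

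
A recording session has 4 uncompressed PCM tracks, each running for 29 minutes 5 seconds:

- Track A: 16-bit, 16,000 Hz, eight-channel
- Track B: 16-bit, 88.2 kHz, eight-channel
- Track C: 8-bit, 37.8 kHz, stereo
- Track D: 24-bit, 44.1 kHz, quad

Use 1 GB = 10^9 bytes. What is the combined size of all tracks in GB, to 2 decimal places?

29 minutes 5 seconds = 1,745 s.
Track A: 16,000 × 1,745 × 2 × 8 = 446,720,000 bytes.
Track B: 88,200 × 1,745 × 2 × 8 = 2,462,544,000 bytes.
Track C: 37,800 × 1,745 × 1 × 2 = 131,922,000 bytes.
Track D: 44,100 × 1,745 × 3 × 4 = 923,454,000 bytes.
Total = 3,964,640,000 bytes = 3.96 GB.

3.96 GB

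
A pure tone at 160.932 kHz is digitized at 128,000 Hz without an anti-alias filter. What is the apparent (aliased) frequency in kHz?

Nyquist = 128,000/2 = 64,000 Hz; 160,932 Hz exceeds it.
Alias = |160,932 − 1×128,000| = |160,932 − 128,000| = 32,932 Hz = 32.932 kHz.

32.932 kHz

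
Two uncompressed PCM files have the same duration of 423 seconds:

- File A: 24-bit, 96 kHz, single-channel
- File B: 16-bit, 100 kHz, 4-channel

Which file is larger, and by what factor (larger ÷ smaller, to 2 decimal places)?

File B, by a factor of 2.78

File A: 96,000 × 3 × 1 = 288,000 bytes/s.
File B: 100,000 × 2 × 4 = 800,000 bytes/s.
File B is larger; ratio = 338,400,000 / 121,824,000 = 2.78.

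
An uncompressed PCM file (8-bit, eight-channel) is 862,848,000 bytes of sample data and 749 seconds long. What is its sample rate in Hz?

144,000 Hz

Bytes = sample_rate × seconds × bytes_per_sample × channels.
sample_rate = 862,848,000 / (749 × 1 × 8) = 862,848,000 / 5,992 = 144,000 Hz.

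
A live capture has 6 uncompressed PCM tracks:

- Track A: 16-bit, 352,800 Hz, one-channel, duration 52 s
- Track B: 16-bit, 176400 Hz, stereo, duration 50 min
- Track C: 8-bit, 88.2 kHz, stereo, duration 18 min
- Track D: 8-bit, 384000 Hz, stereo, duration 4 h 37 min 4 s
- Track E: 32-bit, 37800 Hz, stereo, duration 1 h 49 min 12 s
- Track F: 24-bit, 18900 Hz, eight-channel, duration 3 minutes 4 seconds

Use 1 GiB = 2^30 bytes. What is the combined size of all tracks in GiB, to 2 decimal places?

Track A: 352,800 × 52 × 2 × 1 = 36,691,200 bytes.
Track B: 50 min = 3,000 s; 176,400 × 3,000 × 2 × 2 = 2,116,800,000 bytes.
Track C: 18 min = 1,080 s; 88,200 × 1,080 × 1 × 2 = 190,512,000 bytes.
Track D: 4 h 37 min 4 s = 16,624 s; 384,000 × 16,624 × 1 × 2 = 12,767,232,000 bytes.
Track E: 1 h 49 min 12 s = 6,552 s; 37,800 × 6,552 × 4 × 2 = 1,981,324,800 bytes.
Track F: 3 minutes 4 seconds = 184 s; 18,900 × 184 × 3 × 8 = 83,462,400 bytes.
Total = 17,176,022,400 bytes = 16.00 GiB.

16.00 GiB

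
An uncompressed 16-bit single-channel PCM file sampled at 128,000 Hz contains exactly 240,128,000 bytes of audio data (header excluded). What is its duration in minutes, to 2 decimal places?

15.63 minutes

Byte rate = 128,000 × 2 × 1 = 256,000 bytes/s.
Duration = 240,128,000 / 256,000 = 938 s.
938 s / 60 = 15.63 minutes.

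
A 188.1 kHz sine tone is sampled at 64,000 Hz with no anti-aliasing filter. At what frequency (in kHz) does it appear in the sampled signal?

Nyquist = 64,000/2 = 32,000 Hz; 188,100 Hz exceeds it.
Alias = |188,100 − 3×64,000| = |188,100 − 192,000| = 3,900 Hz = 3.9 kHz.

3.9 kHz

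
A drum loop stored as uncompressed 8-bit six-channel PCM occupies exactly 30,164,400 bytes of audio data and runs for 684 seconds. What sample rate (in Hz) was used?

7,350 Hz

Bytes = sample_rate × seconds × bytes_per_sample × channels.
sample_rate = 30,164,400 / (684 × 1 × 6) = 30,164,400 / 4,104 = 7,350 Hz.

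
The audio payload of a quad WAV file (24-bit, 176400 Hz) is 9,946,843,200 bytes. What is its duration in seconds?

4,699 seconds

Byte rate = 176,400 × 3 × 4 = 2,116,800 bytes/s.
Duration = 9,946,843,200 / 2,116,800 = 4,699 s.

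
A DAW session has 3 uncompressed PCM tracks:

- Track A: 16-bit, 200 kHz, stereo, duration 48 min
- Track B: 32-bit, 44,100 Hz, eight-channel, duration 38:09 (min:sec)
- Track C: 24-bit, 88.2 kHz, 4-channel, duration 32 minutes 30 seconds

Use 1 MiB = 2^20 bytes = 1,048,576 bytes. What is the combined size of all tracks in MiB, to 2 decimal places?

7246.13 MiB

Track A: 48 min = 2,880 s; 200,000 × 2,880 × 2 × 2 = 2,304,000,000 bytes.
Track B: 38:09 (min:sec) = 2,289 s; 44,100 × 2,289 × 4 × 8 = 3,230,236,800 bytes.
Track C: 32 minutes 30 seconds = 1,950 s; 88,200 × 1,950 × 3 × 4 = 2,063,880,000 bytes.
Total = 7,598,116,800 bytes = 7246.13 MiB.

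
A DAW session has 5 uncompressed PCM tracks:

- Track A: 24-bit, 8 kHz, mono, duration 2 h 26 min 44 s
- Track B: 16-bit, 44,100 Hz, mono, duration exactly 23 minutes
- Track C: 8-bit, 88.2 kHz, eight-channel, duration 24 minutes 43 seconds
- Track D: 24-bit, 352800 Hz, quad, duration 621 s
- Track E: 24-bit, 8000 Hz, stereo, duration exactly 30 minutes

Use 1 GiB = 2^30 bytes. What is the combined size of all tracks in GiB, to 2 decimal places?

3.81 GiB

Track A: 2 h 26 min 44 s = 8,804 s; 8,000 × 8,804 × 3 × 1 = 211,296,000 bytes.
Track B: exactly 23 minutes = 1,380 s; 44,100 × 1,380 × 2 × 1 = 121,716,000 bytes.
Track C: 24 minutes 43 seconds = 1,483 s; 88,200 × 1,483 × 1 × 8 = 1,046,404,800 bytes.
Track D: 352,800 × 621 × 3 × 4 = 2,629,065,600 bytes.
Track E: exactly 30 minutes = 1,800 s; 8,000 × 1,800 × 3 × 2 = 86,400,000 bytes.
Total = 4,094,882,400 bytes = 3.81 GiB.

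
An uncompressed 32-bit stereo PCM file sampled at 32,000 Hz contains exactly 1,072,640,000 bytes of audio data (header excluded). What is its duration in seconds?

4,190 seconds

Byte rate = 32,000 × 4 × 2 = 256,000 bytes/s.
Duration = 1,072,640,000 / 256,000 = 4,190 s.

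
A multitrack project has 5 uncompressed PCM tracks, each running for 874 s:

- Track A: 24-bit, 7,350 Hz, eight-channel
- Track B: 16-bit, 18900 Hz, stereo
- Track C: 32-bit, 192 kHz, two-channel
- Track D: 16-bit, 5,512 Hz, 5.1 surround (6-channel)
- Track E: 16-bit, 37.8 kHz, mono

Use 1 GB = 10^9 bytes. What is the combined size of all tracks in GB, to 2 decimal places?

Track A: 7,350 × 874 × 3 × 8 = 154,173,600 bytes.
Track B: 18,900 × 874 × 2 × 2 = 66,074,400 bytes.
Track C: 192,000 × 874 × 4 × 2 = 1,342,464,000 bytes.
Track D: 5,512 × 874 × 2 × 6 = 57,809,856 bytes.
Track E: 37,800 × 874 × 2 × 1 = 66,074,400 bytes.
Total = 1,686,596,256 bytes = 1.69 GB.

1.69 GB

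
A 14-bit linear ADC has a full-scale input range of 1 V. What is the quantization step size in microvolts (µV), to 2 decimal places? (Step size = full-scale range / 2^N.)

1 V / 2^14 = 1 / 16,384 V = 61.04 µV.

61.04 µV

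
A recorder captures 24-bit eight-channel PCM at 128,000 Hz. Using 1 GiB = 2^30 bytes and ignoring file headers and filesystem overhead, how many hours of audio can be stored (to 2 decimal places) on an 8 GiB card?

0.78 hours

Uncompressed byte rate = 128,000 × 3 × 8 = 3,072,000 bytes/s.
Capacity = 8 × 1,073,741,824 = 8,589,934,592 bytes.
8,589,934,592 / 3,072,000 ≈ 2796.2 s → 0.78 hours.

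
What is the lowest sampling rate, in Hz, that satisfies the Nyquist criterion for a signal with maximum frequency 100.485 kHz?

200,970 Hz

Minimum sample rate = 2 × 100,485 Hz = 200,970 Hz.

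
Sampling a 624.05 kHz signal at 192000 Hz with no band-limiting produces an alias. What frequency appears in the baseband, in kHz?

Nyquist = 192,000/2 = 96,000 Hz; 624,050 Hz exceeds it.
Alias = |624,050 − 3×192,000| = |624,050 − 576,000| = 48,050 Hz = 48.05 kHz.

48.05 kHz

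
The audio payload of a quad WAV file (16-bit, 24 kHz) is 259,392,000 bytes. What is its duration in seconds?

1,351 seconds

Byte rate = 24,000 × 2 × 4 = 192,000 bytes/s.
Duration = 259,392,000 / 192,000 = 1,351 s.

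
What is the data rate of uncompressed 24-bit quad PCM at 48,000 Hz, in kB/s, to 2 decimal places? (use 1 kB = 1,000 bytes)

Bit rate = 48,000 × 24 × 4 = 4,608,000 bits/s.
4,608,000 / 8 = 576,000 B/s = 576.00 kB/s.

576.00 kB/s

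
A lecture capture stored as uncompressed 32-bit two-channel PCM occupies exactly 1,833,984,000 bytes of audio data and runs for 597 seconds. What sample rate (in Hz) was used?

Bytes = sample_rate × seconds × bytes_per_sample × channels.
sample_rate = 1,833,984,000 / (597 × 4 × 2) = 1,833,984,000 / 4,776 = 384,000 Hz.

384,000 Hz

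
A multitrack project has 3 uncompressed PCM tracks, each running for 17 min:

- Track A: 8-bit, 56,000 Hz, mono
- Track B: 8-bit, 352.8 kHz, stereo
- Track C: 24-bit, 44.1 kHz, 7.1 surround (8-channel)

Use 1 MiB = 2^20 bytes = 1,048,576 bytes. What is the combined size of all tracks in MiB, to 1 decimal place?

17 min = 1,020 s.
Track A: 56,000 × 1,020 × 1 × 1 = 57,120,000 bytes.
Track B: 352,800 × 1,020 × 1 × 2 = 719,712,000 bytes.
Track C: 44,100 × 1,020 × 3 × 8 = 1,079,568,000 bytes.
Total = 1,856,400,000 bytes = 1770.4 MiB.

1770.4 MiB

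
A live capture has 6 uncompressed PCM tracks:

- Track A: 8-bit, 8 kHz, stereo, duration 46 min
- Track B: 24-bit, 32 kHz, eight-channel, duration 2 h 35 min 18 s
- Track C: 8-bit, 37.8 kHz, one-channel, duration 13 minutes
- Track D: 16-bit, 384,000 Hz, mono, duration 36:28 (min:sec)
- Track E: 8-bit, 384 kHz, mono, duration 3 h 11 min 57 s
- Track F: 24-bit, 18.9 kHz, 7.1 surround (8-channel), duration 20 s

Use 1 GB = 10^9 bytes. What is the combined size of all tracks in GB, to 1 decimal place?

Track A: 46 min = 2,760 s; 8,000 × 2,760 × 1 × 2 = 44,160,000 bytes.
Track B: 2 h 35 min 18 s = 9,318 s; 32,000 × 9,318 × 3 × 8 = 7,156,224,000 bytes.
Track C: 13 minutes = 780 s; 37,800 × 780 × 1 × 1 = 29,484,000 bytes.
Track D: 36:28 (min:sec) = 2,188 s; 384,000 × 2,188 × 2 × 1 = 1,680,384,000 bytes.
Track E: 3 h 11 min 57 s = 11,517 s; 384,000 × 11,517 × 1 × 1 = 4,422,528,000 bytes.
Track F: 18,900 × 20 × 3 × 8 = 9,072,000 bytes.
Total = 13,341,852,000 bytes = 13.3 GB.

13.3 GB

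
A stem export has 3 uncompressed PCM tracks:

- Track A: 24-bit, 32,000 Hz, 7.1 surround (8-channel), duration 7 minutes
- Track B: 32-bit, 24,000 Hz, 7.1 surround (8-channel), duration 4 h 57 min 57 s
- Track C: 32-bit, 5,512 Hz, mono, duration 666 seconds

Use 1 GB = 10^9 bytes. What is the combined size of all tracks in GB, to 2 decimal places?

Track A: 7 minutes = 420 s; 32,000 × 420 × 3 × 8 = 322,560,000 bytes.
Track B: 4 h 57 min 57 s = 17,877 s; 24,000 × 17,877 × 4 × 8 = 13,729,536,000 bytes.
Track C: 5,512 × 666 × 4 × 1 = 14,683,968 bytes.
Total = 14,066,779,968 bytes = 14.07 GB.

14.07 GB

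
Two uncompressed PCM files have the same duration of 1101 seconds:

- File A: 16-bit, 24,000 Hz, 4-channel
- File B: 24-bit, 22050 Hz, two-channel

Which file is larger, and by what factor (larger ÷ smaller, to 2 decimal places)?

File A, by a factor of 1.45

File A: 24,000 × 2 × 4 = 192,000 bytes/s.
File B: 22,050 × 3 × 2 = 132,300 bytes/s.
File A is larger; ratio = 211,392,000 / 145,662,300 = 1.45.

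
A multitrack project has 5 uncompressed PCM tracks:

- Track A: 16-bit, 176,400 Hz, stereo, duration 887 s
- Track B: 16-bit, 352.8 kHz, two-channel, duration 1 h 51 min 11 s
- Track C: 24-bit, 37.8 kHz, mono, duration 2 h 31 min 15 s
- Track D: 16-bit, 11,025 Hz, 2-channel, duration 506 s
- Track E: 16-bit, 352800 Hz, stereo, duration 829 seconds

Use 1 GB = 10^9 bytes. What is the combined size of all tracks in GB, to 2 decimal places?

12.26 GB

Track A: 176,400 × 887 × 2 × 2 = 625,867,200 bytes.
Track B: 1 h 51 min 11 s = 6,671 s; 352,800 × 6,671 × 2 × 2 = 9,414,115,200 bytes.
Track C: 2 h 31 min 15 s = 9,075 s; 37,800 × 9,075 × 3 × 1 = 1,029,105,000 bytes.
Track D: 11,025 × 506 × 2 × 2 = 22,314,600 bytes.
Track E: 352,800 × 829 × 2 × 2 = 1,169,884,800 bytes.
Total = 12,261,286,800 bytes = 12.26 GB.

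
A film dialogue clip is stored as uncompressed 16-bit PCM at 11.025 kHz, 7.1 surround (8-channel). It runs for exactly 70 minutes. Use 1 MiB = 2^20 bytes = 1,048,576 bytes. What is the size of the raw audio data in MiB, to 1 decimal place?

Duration = exactly 70 minutes = 4,200 s.
Bytes = 11,025 samples/s × 4,200 s × 2 bytes/sample × 8 ch = 740,880,000 bytes.
740,880,000 / 1,048,576 = 706.6 MiB.

706.6 MiB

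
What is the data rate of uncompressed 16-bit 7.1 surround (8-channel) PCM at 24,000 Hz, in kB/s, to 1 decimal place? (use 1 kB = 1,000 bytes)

384.0 kB/s

Bit rate = 24,000 × 16 × 8 = 3,072,000 bits/s.
3,072,000 / 8 = 384,000 B/s = 384.0 kB/s.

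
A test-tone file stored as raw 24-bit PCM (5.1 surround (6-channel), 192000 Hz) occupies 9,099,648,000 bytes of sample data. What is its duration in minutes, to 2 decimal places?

43.88 minutes

Byte rate = 192,000 × 3 × 6 = 3,456,000 bytes/s.
Duration = 9,099,648,000 / 3,456,000 = 2,633 s.
2,633 s / 60 = 43.88 minutes.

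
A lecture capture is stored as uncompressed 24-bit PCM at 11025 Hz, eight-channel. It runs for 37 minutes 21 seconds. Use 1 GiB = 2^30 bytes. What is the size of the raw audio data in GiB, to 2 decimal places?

Duration = 37 minutes 21 seconds = 2,241 s.
Bytes = 11,025 samples/s × 2,241 s × 3 bytes/sample × 8 ch = 592,968,600 bytes.
592,968,600 / 1,073,741,824 = 0.55 GiB.

0.55 GiB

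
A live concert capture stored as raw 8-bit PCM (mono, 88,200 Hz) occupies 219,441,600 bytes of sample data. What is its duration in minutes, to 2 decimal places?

Byte rate = 88,200 × 1 × 1 = 88,200 bytes/s.
Duration = 219,441,600 / 88,200 = 2,488 s.
2,488 s / 60 = 41.47 minutes.

41.47 minutes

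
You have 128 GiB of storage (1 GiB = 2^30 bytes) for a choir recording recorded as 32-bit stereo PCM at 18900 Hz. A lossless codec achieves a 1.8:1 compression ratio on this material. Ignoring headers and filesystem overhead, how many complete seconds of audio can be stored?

1,636,178 seconds

Uncompressed byte rate = 18,900 × 4 × 2 = 151,200 bytes/s.
After 1.8:1 compression, effective rate ≈ 84000 bytes/s.
Capacity = 128 × 1,073,741,824 = 137,438,953,472 bytes.
137,438,953,472 / effective rate ≈ 1636178.02 s → 1,636,178 seconds.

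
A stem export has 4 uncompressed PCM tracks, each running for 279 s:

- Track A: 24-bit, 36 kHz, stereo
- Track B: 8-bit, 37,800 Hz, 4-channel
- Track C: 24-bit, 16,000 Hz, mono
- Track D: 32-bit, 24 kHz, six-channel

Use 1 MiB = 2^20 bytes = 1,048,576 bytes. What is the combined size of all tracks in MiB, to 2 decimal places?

Track A: 36,000 × 279 × 3 × 2 = 60,264,000 bytes.
Track B: 37,800 × 279 × 1 × 4 = 42,184,800 bytes.
Track C: 16,000 × 279 × 3 × 1 = 13,392,000 bytes.
Track D: 24,000 × 279 × 4 × 6 = 160,704,000 bytes.
Total = 276,544,800 bytes = 263.73 MiB.

263.73 MiB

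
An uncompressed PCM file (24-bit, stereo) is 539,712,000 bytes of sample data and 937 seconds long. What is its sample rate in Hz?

96,000 Hz

Bytes = sample_rate × seconds × bytes_per_sample × channels.
sample_rate = 539,712,000 / (937 × 3 × 2) = 539,712,000 / 5,622 = 96,000 Hz.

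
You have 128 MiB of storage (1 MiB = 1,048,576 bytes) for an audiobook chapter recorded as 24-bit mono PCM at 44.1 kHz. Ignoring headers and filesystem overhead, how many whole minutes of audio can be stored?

Uncompressed byte rate = 44,100 × 3 × 1 = 132,300 bytes/s.
Capacity = 128 × 1,048,576 = 134,217,728 bytes.
134,217,728 / 132,300 ≈ 1014.5 s → 16 minutes.

16 minutes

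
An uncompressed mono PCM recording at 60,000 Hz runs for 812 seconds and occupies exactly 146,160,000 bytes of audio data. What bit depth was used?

Bytes per sample = 146,160,000 / (60,000 × 812 × 1) = 146,160,000 / 48,720,000 = 3.
Bit depth = 3 × 8 = 24 bits.

24 bits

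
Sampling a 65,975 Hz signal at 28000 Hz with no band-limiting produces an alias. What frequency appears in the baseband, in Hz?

9,975 Hz

Nyquist = 28,000/2 = 14,000 Hz; 65,975 Hz exceeds it.
Alias = |65,975 − 2×28,000| = |65,975 − 56,000| = 9,975 Hz.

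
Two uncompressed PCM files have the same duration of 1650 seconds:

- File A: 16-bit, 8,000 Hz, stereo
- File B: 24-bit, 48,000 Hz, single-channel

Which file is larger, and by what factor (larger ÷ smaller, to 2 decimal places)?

File B, by a factor of 4.50

File A: 8,000 × 2 × 2 = 32,000 bytes/s.
File B: 48,000 × 3 × 1 = 144,000 bytes/s.
File B is larger; ratio = 237,600,000 / 52,800,000 = 4.50.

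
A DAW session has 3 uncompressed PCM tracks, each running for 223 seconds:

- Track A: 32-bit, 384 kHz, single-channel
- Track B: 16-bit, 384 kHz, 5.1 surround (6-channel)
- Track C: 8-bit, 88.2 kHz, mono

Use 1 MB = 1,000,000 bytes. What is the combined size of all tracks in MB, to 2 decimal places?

Track A: 384,000 × 223 × 4 × 1 = 342,528,000 bytes.
Track B: 384,000 × 223 × 2 × 6 = 1,027,584,000 bytes.
Track C: 88,200 × 223 × 1 × 1 = 19,668,600 bytes.
Total = 1,389,780,600 bytes = 1389.78 MB.

1389.78 MB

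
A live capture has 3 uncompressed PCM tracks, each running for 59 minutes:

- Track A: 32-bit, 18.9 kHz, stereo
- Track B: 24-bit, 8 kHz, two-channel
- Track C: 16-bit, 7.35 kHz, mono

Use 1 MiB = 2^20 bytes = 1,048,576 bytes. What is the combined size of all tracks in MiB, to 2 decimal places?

722.13 MiB

59 minutes = 3,540 s.
Track A: 18,900 × 3,540 × 4 × 2 = 535,248,000 bytes.
Track B: 8,000 × 3,540 × 3 × 2 = 169,920,000 bytes.
Track C: 7,350 × 3,540 × 2 × 1 = 52,038,000 bytes.
Total = 757,206,000 bytes = 722.13 MiB.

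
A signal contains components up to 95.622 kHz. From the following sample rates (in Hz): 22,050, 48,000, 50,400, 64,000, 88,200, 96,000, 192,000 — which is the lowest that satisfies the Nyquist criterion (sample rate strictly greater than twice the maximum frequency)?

192,000 Hz

Need sample rate > 2 × 95,622 = 191,244 Hz.
Lowest listed rate above 191,244 Hz is 192,000 Hz.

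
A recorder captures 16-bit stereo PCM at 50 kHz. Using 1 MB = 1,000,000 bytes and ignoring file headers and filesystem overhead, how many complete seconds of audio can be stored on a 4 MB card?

Uncompressed byte rate = 50,000 × 2 × 2 = 200,000 bytes/s.
Capacity = 4 × 1,000,000 = 4,000,000 bytes.
4,000,000 / 200,000 ≈ 20 s → 20 seconds.

20 seconds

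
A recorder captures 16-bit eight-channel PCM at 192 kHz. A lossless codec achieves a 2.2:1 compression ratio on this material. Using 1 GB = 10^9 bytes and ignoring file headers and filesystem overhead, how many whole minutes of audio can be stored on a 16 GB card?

190 minutes

Uncompressed byte rate = 192,000 × 2 × 8 = 3,072,000 bytes/s.
After 2.2:1 compression, effective rate ≈ 1396363.64 bytes/s.
Capacity = 16 × 1,000,000,000 = 16,000,000,000 bytes.
16,000,000,000 / effective rate ≈ 11458.33 s → 190 minutes.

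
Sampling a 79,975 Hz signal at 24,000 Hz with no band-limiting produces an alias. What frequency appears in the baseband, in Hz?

7,975 Hz

Nyquist = 24,000/2 = 12,000 Hz; 79,975 Hz exceeds it.
Alias = |79,975 − 3×24,000| = |79,975 − 72,000| = 7,975 Hz.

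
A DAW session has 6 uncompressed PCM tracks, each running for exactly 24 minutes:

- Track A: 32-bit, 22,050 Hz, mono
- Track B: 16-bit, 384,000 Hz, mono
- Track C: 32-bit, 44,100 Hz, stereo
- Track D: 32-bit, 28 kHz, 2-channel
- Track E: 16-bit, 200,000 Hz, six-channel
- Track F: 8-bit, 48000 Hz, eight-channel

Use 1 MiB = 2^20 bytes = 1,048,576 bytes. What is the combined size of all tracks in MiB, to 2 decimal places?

exactly 24 minutes = 1,440 s.
Track A: 22,050 × 1,440 × 4 × 1 = 127,008,000 bytes.
Track B: 384,000 × 1,440 × 2 × 1 = 1,105,920,000 bytes.
Track C: 44,100 × 1,440 × 4 × 2 = 508,032,000 bytes.
Track D: 28,000 × 1,440 × 4 × 2 = 322,560,000 bytes.
Track E: 200,000 × 1,440 × 2 × 6 = 3,456,000,000 bytes.
Track F: 48,000 × 1,440 × 1 × 8 = 552,960,000 bytes.
Total = 6,072,480,000 bytes = 5791.17 MiB.

5791.17 MiB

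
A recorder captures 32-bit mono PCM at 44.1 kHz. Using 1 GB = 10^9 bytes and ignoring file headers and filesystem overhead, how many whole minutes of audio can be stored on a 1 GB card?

94 minutes

Uncompressed byte rate = 44,100 × 4 × 1 = 176,400 bytes/s.
Capacity = 1 × 1,000,000,000 = 1,000,000,000 bytes.
1,000,000,000 / 176,400 ≈ 5668.93 s → 94 minutes.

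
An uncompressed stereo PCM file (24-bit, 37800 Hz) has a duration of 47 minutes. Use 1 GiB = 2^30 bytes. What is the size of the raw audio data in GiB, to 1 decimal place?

0.6 GiB

Duration = 47 minutes = 2,820 s.
Bytes = 37,800 samples/s × 2,820 s × 3 bytes/sample × 2 ch = 639,576,000 bytes.
639,576,000 / 1,073,741,824 = 0.6 GiB.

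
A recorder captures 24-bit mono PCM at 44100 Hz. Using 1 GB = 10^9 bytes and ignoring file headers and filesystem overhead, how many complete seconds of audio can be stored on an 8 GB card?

Uncompressed byte rate = 44,100 × 3 × 1 = 132,300 bytes/s.
Capacity = 8 × 1,000,000,000 = 8,000,000,000 bytes.
8,000,000,000 / 132,300 ≈ 60468.63 s → 60,468 seconds.

60,468 seconds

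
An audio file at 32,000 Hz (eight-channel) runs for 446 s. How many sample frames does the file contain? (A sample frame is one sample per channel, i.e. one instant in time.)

32,000 samples/s × 446 s = 14,272,000 frames.

14,272,000 sample frames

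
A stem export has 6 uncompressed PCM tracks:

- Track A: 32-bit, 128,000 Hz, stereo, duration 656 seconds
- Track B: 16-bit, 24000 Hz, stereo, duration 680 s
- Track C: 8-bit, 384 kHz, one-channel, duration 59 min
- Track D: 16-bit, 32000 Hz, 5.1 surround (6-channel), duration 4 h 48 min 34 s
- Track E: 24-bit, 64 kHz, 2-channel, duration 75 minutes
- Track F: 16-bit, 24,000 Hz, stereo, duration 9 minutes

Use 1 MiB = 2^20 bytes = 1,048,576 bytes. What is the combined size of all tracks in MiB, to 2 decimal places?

Track A: 128,000 × 656 × 4 × 2 = 671,744,000 bytes.
Track B: 24,000 × 680 × 2 × 2 = 65,280,000 bytes.
Track C: 59 min = 3,540 s; 384,000 × 3,540 × 1 × 1 = 1,359,360,000 bytes.
Track D: 4 h 48 min 34 s = 17,314 s; 32,000 × 17,314 × 2 × 6 = 6,648,576,000 bytes.
Track E: 75 minutes = 4,500 s; 64,000 × 4,500 × 3 × 2 = 1,728,000,000 bytes.
Track F: 9 minutes = 540 s; 24,000 × 540 × 2 × 2 = 51,840,000 bytes.
Total = 10,524,800,000 bytes = 10037.23 MiB.

10037.23 MiB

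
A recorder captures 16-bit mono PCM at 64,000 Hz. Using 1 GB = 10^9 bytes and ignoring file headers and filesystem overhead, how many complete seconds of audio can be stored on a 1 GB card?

Uncompressed byte rate = 64,000 × 2 × 1 = 128,000 bytes/s.
Capacity = 1 × 1,000,000,000 = 1,000,000,000 bytes.
1,000,000,000 / 128,000 ≈ 7812.5 s → 7,812 seconds.

7,812 seconds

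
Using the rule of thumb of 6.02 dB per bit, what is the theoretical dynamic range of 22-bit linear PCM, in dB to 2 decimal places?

132.44 dB

22 × 6.02 = 132.44 dB.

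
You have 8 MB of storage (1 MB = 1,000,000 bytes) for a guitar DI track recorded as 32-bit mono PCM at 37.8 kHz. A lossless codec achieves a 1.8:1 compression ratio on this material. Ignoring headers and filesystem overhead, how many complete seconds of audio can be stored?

Uncompressed byte rate = 37,800 × 4 × 1 = 151,200 bytes/s.
After 1.8:1 compression, effective rate ≈ 84000 bytes/s.
Capacity = 8 × 1,000,000 = 8,000,000 bytes.
8,000,000 / effective rate ≈ 95.24 s → 95 seconds.

95 seconds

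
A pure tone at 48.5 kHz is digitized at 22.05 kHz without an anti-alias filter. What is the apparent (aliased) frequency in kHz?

4.4 kHz

Nyquist = 22,050/2 = 11,025 Hz; 48,500 Hz exceeds it.
Alias = |48,500 − 2×22,050| = |48,500 − 44,100| = 4,400 Hz = 4.4 kHz.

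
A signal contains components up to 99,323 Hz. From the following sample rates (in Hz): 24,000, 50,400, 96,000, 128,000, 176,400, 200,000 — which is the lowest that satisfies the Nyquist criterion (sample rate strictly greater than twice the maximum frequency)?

200,000 Hz

Need sample rate > 2 × 99,323 = 198,646 Hz.
Lowest listed rate above 198,646 Hz is 200,000 Hz.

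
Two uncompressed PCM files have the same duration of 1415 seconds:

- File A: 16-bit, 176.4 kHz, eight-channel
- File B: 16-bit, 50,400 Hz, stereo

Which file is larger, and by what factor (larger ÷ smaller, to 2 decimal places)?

File A, by a factor of 14.00

File A: 176,400 × 2 × 8 = 2,822,400 bytes/s.
File B: 50,400 × 2 × 2 = 201,600 bytes/s.
File A is larger; ratio = 3,993,696,000 / 285,264,000 = 14.00.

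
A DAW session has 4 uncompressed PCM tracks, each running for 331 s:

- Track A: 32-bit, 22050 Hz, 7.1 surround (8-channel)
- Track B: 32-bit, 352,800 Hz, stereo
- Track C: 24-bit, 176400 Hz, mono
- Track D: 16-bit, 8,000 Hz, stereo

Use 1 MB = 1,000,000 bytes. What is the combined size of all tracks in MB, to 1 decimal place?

Track A: 22,050 × 331 × 4 × 8 = 233,553,600 bytes.
Track B: 352,800 × 331 × 4 × 2 = 934,214,400 bytes.
Track C: 176,400 × 331 × 3 × 1 = 175,165,200 bytes.
Track D: 8,000 × 331 × 2 × 2 = 10,592,000 bytes.
Total = 1,353,525,200 bytes = 1353.5 MB.

1353.5 MB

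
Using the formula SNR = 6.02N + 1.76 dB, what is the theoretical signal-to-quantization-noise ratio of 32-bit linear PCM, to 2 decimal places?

194.40 dB

6.02 × 32 + 1.76 = 194.40 dB.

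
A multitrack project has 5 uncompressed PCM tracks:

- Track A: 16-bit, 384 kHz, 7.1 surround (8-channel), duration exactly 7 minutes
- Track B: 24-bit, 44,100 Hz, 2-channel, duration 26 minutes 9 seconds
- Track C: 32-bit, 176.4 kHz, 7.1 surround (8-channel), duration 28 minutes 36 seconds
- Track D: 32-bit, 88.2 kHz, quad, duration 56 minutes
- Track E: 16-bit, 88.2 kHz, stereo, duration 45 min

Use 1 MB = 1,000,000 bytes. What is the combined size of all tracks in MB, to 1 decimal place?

18376.3 MB

Track A: exactly 7 minutes = 420 s; 384,000 × 420 × 2 × 8 = 2,580,480,000 bytes.
Track B: 26 minutes 9 seconds = 1,569 s; 44,100 × 1,569 × 3 × 2 = 415,157,400 bytes.
Track C: 28 minutes 36 seconds = 1,716 s; 176,400 × 1,716 × 4 × 8 = 9,686,476,800 bytes.
Track D: 56 minutes = 3,360 s; 88,200 × 3,360 × 4 × 4 = 4,741,632,000 bytes.
Track E: 45 min = 2,700 s; 88,200 × 2,700 × 2 × 2 = 952,560,000 bytes.
Total = 18,376,306,200 bytes = 18376.3 MB.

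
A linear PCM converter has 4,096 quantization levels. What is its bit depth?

12 bits

log2(4,096) = 12.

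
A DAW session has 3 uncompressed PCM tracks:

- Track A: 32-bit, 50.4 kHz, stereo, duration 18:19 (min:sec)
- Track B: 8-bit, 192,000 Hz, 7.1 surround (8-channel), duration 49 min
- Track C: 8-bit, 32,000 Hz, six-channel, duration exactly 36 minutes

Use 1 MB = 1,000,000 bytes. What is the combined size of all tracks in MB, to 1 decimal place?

Track A: 18:19 (min:sec) = 1,099 s; 50,400 × 1,099 × 4 × 2 = 443,116,800 bytes.
Track B: 49 min = 2,940 s; 192,000 × 2,940 × 1 × 8 = 4,515,840,000 bytes.
Track C: exactly 36 minutes = 2,160 s; 32,000 × 2,160 × 1 × 6 = 414,720,000 bytes.
Total = 5,373,676,800 bytes = 5373.7 MB.

5373.7 MB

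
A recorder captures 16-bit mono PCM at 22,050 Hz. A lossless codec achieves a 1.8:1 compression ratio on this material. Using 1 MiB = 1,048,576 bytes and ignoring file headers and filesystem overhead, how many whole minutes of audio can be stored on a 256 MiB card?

182 minutes

Uncompressed byte rate = 22,050 × 2 × 1 = 44,100 bytes/s.
After 1.8:1 compression, effective rate ≈ 24500 bytes/s.
Capacity = 256 × 1,048,576 = 268,435,456 bytes.
268,435,456 / effective rate ≈ 10956.55 s → 182 minutes.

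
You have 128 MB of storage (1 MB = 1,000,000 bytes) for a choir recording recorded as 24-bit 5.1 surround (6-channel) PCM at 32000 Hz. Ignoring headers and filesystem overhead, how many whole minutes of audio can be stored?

3 minutes

Uncompressed byte rate = 32,000 × 3 × 6 = 576,000 bytes/s.
Capacity = 128 × 1,000,000 = 128,000,000 bytes.
128,000,000 / 576,000 ≈ 222.22 s → 3 minutes.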